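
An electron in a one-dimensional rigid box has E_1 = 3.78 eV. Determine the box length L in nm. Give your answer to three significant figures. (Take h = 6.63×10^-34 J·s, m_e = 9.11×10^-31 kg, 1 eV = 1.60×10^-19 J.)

From E_n = n²h²/(8m_eL²), L = n·h/√(8m_eE_n).
E_1 = 3.78 eV = 6.048×10^-19 J, so L = 1·6.63×10^-34/√(8·9.11×10^-31·6.048×10^-19) = 3.16×10^-10 m = 0.316 nm.

L = 0.316 nm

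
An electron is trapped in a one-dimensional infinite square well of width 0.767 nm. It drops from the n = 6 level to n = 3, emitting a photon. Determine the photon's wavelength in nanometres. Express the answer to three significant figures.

λ = 71.8 nm

E_1 = h²/(8m_eL²) = 1.024×10^-19 J, so ΔE = (6² − 3²)E_1 = 2.765×10^-18 J.
λ = hc/ΔE = (6.626×10^-34·2.998×10^8)/2.765×10^-18 = 7.18×10^-8 m = 71.8 nm.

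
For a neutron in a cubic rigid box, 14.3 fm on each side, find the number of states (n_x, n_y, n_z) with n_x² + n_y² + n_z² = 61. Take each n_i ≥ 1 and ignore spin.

The level has n_x² + n_y² + n_z² = 61. The ordered positive-integer solutions are (3, 4, 6), (3, 6, 4), (4, 3, 6), (4, 6, 3), (6, 3, 4), (6, 4, 3).
That gives 6 states.

degeneracy = 6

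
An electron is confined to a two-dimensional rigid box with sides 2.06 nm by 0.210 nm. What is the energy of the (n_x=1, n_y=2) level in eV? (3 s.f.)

For a 2D rectangular well E = (h²/8m_e)·Σ n_i²/L_i² = (6.626×10^-34)²/(8·9.109×10^-31) · [1²/(2.06 nm)² + 2²/(0.210 nm)²].
Evaluating gives E = 5.479×10^-18 J = 34.2 eV.

E = 34.2 eV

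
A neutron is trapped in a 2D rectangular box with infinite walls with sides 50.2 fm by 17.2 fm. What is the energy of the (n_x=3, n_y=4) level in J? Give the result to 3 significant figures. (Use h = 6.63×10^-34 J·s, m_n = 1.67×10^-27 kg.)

For a 2D rectangular well E = (h²/8m_n)·Σ n_i²/L_i² = (6.63×10^-34)²/(8·1.67×10^-27) · [3²/(50.2 fm)² + 4²/(17.2 fm)²].
Evaluating gives E = 1.90×10^-12 J.

E = 1.90×10^-12 J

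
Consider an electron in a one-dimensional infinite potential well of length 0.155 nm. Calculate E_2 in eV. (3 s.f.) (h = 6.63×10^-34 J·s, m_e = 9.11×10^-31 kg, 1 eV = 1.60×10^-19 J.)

E_2 = 62.8 eV

For an infinite well E_n = n²h²/(8m_eL²), so E_1 = h²/(8m_eL²) = (6.63×10^-34)²/(8·9.11×10^-31·(1.55×10^-10 m)²) = 2.510×10^-18 J.
Then E_2 = 2²·E_1 = 4·2.510×10^-18 J = 1.004×10^-17 J.
Converting, E_2 = 1.004×10^-17 J / (1.60×10^-19 J/eV) = 62.8 eV.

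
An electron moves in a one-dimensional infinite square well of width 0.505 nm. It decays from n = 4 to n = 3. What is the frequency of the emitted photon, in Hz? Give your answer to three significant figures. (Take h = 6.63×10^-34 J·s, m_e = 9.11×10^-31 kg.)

E_1 = h²/(8m_eL²) = 2.365×10^-19 J and ΔE = (4² − 3²)E_1 = 1.655×10^-18 J.
f = ΔE/h = 1.655×10^-18/6.63×10^-34 = 2.50×10^15 Hz.

f = 2.50×10^15 Hz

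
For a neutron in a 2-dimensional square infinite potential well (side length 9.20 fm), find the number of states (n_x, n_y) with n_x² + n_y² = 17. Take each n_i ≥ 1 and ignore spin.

degeneracy = 2

The level has n_x² + n_y² = 17. The ordered positive-integer solutions are (1, 4), (4, 1).
That gives 2 states.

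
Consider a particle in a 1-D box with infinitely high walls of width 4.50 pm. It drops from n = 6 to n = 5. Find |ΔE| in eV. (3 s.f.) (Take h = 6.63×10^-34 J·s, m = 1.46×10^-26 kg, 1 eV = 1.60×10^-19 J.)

|ΔE| = 12.8 eV

E_1 = h²/(8mL²) = 1.858×10^-19 J.
|ΔE| = |6² − 5²|·E_1 = 11·1.858×10^-19 J = 2.044×10^-18 J = 12.8 eV.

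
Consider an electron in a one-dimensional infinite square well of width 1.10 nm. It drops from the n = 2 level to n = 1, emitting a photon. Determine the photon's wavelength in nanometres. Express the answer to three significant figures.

E_1 = h²/(8m_eL²) = 4.979×10^-20 J, so ΔE = (2² − 1²)E_1 = 1.494×10^-19 J.
λ = hc/ΔE = (6.626×10^-34·2.998×10^8)/1.494×10^-19 = 1.33×10^-6 m = 1.33×10^3 nm.

λ = 1.33×10^3 nm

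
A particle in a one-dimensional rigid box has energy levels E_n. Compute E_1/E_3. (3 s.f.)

0.111

E_n ∝ n², so E_1/E_3 = 1²/3² = 1/9 = 0.111.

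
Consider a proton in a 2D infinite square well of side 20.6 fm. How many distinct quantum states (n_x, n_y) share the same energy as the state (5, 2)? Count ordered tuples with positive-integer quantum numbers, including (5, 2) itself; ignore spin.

The level has n_x² + n_y² = 29. The ordered positive-integer solutions are (2, 5), (5, 2).
That gives 2 states.

degeneracy = 2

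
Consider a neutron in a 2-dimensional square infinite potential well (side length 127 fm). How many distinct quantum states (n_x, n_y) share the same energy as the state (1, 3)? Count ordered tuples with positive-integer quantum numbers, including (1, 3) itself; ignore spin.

The level has n_x² + n_y² = 10. The ordered positive-integer solutions are (1, 3), (3, 1).
That gives 2 states.

degeneracy = 2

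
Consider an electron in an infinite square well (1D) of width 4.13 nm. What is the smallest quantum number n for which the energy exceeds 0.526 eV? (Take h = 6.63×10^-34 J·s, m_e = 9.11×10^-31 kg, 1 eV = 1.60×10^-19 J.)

n = 5

E_1 = h²/(8m_eL²) = 3.536×10^-21 J = 0.02210 eV.
Need n² > 0.526/0.02210 = 23.80, i.e. n > 4.879.
The smallest integer satisfying this is n = 5.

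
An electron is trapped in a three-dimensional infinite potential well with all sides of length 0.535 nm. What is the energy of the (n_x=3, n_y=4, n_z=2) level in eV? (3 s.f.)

For a 3D rectangular well E = (h²/8m_e)·Σ n_i²/L_i² = (6.626×10^-34)²/(8·9.109×10^-31) · [3²/(0.535 nm)² + 4²/(0.535 nm)² + 2²/(0.535 nm)²].
Evaluating gives E = 6.104×10^-18 J = 38.1 eV.

E = 38.1 eV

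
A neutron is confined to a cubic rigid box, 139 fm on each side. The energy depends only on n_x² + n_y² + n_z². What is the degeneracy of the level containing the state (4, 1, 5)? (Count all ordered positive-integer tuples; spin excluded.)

degeneracy = 6

The level has n_x² + n_y² + n_z² = 42. The ordered positive-integer solutions are (1, 4, 5), (1, 5, 4), (4, 1, 5), (4, 5, 1), (5, 1, 4), (5, 4, 1).
That gives 6 states.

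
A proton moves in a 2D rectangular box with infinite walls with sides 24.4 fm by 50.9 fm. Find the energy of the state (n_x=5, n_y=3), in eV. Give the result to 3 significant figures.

E = 9.31×10^6 eV

For a 2D rectangular well E = (h²/8m_p)·Σ n_i²/L_i² = (6.626×10^-34)²/(8·1.673×10^-27) · [5²/(24.4 fm)² + 3²/(50.9 fm)²].
Evaluating gives E = 1.491×10^-12 J = 9.31×10^6 eV.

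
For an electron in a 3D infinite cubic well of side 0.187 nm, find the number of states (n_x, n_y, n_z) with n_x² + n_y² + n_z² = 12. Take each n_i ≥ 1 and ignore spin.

The level has n_x² + n_y² + n_z² = 12. The ordered positive-integer solutions are (2, 2, 2).
That gives 1 state.

degeneracy = 1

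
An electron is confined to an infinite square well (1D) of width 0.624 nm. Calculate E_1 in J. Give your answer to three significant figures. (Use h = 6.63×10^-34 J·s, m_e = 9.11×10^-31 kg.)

E_1 = 1.55×10^-19 J

For an infinite well E_n = n²h²/(8m_eL²), so E_1 = h²/(8m_eL²) = (6.63×10^-34)²/(8·9.11×10^-31·(6.24×10^-10 m)²) = 1.549×10^-19 J.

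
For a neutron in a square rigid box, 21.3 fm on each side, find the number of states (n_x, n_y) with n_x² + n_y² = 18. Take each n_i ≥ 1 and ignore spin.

The level has n_x² + n_y² = 18. The ordered positive-integer solutions are (3, 3).
That gives 1 state.

degeneracy = 1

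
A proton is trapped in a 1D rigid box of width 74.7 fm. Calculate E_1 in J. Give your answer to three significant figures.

For an infinite well E_n = n²h²/(8m_pL²), so E_1 = h²/(8m_pL²) = (6.626×10^-34)²/(8·1.673×10^-27·(7.47×10^-14 m)²) = 5.879×10^-15 J.

E_1 = 5.88×10^-15 J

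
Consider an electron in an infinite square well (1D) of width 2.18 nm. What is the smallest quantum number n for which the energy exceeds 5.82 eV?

E_1 = h²/(8m_eL²) = 1.268×10^-20 J = 0.07915 eV.
Need n² > 5.82/0.07915 = 73.53, i.e. n > 8.575.
The smallest integer satisfying this is n = 9.

n = 9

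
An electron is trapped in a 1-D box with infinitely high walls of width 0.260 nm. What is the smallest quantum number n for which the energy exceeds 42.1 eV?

E_1 = h²/(8m_eL²) = 8.912×10^-19 J = 5.563 eV.
Need n² > 42.1/5.563 = 7.568, i.e. n > 2.751.
The smallest integer satisfying this is n = 3.

n = 3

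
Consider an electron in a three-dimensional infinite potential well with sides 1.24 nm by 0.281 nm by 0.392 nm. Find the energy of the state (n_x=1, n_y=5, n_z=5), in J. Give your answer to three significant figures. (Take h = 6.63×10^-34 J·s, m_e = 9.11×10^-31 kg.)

For a 3D rectangular well E = (h²/8m_e)·Σ n_i²/L_i² = (6.63×10^-34)²/(8·9.11×10^-31) · [1²/(1.24 nm)² + 5²/(0.281 nm)² + 5²/(0.392 nm)²].
Evaluating gives E = 2.89×10^-17 J.

E = 2.89×10^-17 J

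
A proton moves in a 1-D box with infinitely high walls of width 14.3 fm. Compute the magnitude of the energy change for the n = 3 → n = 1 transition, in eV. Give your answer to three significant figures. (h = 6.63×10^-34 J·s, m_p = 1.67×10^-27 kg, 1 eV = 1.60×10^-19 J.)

|ΔE| = 8.04×10^6 eV

E_1 = h²/(8m_pL²) = 1.609×10^-13 J.
|ΔE| = |3² − 1²|·E_1 = 8·1.609×10^-13 J = 1.287×10^-12 J = 8.04×10^6 eV.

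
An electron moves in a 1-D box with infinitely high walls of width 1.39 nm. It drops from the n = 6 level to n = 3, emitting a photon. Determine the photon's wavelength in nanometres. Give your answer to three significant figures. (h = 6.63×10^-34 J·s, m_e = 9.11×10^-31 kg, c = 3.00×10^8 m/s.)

E_1 = h²/(8m_eL²) = 3.122×10^-20 J, so ΔE = (6² − 3²)E_1 = 8.429×10^-19 J.
λ = hc/ΔE = (6.63×10^-34·3.00×10^8)/8.429×10^-19 = 2.36×10^-7 m = 236 nm.

λ = 236 nm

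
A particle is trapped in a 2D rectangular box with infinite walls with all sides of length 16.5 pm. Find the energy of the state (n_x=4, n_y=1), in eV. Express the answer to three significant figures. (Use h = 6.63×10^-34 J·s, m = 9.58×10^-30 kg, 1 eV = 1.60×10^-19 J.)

E = 2.24×10^3 eV

For a 2D rectangular well E = (h²/8m)·Σ n_i²/L_i² = (6.63×10^-34)²/(8·9.58×10^-30) · [4²/(16.5 pm)² + 1²/(16.5 pm)²].
Evaluating gives E = 3.581×10^-16 J = 2.24×10^3 eV.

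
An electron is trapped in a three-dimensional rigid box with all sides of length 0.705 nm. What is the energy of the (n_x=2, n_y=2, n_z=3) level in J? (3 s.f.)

For a 3D rectangular well E = (h²/8m_e)·Σ n_i²/L_i² = (6.626×10^-34)²/(8·9.109×10^-31) · [2²/(0.705 nm)² + 2²/(0.705 nm)² + 3²/(0.705 nm)²].
Evaluating gives E = 2.06×10^-18 J.

E = 2.06×10^-18 J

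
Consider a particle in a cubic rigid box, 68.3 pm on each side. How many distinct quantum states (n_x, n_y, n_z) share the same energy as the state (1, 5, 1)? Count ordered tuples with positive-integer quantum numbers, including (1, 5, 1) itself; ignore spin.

The level has n_x² + n_y² + n_z² = 27. The ordered positive-integer solutions are (1, 1, 5), (1, 5, 1), (3, 3, 3), (5, 1, 1).
That gives 4 states.

degeneracy = 4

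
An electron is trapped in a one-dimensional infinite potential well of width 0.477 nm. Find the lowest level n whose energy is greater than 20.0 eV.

E_1 = h²/(8m_eL²) = 2.648×10^-19 J = 1.653 eV.
Need n² > 20.0/1.653 = 12.10, i.e. n > 3.479.
The smallest integer satisfying this is n = 4.

n = 4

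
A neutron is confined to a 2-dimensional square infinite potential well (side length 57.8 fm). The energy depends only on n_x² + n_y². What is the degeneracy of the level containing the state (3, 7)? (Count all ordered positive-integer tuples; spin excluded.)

degeneracy = 2

The level has n_x² + n_y² = 58. The ordered positive-integer solutions are (3, 7), (7, 3).
That gives 2 states.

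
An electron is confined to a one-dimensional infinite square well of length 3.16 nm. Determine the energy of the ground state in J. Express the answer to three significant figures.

E_1 = 6.03×10^-21 J

For an infinite well E_n = n²h²/(8m_eL²), so E_1 = h²/(8m_eL²) = (6.626×10^-34)²/(8·9.109×10^-31·(3.16×10^-9 m)²) = 6.033×10^-21 J.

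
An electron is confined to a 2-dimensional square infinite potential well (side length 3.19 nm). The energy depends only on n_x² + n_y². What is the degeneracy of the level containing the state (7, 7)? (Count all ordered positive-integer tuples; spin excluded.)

degeneracy = 1

The level has n_x² + n_y² = 98. The ordered positive-integer solutions are (7, 7).
That gives 1 state.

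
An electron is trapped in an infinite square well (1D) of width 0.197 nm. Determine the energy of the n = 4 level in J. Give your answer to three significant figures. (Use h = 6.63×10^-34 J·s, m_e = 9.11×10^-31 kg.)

E_4 = 2.49×10^-17 J

For an infinite well E_n = n²h²/(8m_eL²), so E_1 = h²/(8m_eL²) = (6.63×10^-34)²/(8·9.11×10^-31·(1.97×10^-10 m)²) = 1.554×10^-18 J.
Then E_4 = 4²·E_1 = 16·1.554×10^-18 J = 2.49×10^-17 J.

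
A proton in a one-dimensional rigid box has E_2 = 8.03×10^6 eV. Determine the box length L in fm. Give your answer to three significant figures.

From E_n = n²h²/(8m_pL²), L = n·h/√(8m_pE_n).
E_2 = 8.03×10^6 eV = 1.286×10^-12 J, so L = 2·6.626×10^-34/√(8·1.673×10^-27·1.286×10^-12) = 1.01×10^-14 m = 10.1 fm.

L = 10.1 fm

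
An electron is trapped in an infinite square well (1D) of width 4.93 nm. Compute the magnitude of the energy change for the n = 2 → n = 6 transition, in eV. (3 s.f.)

E_1 = h²/(8m_eL²) = 2.479×10^-21 J.
|ΔE| = |2² − 6²|·E_1 = 32·2.479×10^-21 J = 7.933×10^-20 J = 0.495 eV.

|ΔE| = 0.495 eV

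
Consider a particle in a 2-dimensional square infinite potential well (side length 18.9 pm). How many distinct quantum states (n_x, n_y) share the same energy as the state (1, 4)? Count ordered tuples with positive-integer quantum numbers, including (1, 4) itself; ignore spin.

The level has n_x² + n_y² = 17. The ordered positive-integer solutions are (1, 4), (4, 1).
That gives 2 states.

degeneracy = 2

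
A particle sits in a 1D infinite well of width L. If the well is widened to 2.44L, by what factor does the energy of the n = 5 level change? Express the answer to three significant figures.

E_n ∝ 1/L², so the energy scales by 1/2.44² = 0.168.

0.168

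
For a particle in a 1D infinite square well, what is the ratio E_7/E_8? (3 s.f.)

E_n ∝ n², so E_7/E_8 = 7²/8² = 49/64 = 0.766.

0.766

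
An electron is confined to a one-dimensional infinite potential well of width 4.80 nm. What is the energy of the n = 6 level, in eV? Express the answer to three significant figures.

E_6 = 0.588 eV

For an infinite well E_n = n²h²/(8m_eL²), so E_1 = h²/(8m_eL²) = (6.626×10^-34)²/(8·9.109×10^-31·(4.80×10^-9 m)²) = 2.615×10^-21 J.
Then E_6 = 6²·E_1 = 36·2.615×10^-21 J = 9.414×10^-20 J.
Converting, E_6 = 9.414×10^-20 J / (1.602×10^-19 J/eV) = 0.588 eV.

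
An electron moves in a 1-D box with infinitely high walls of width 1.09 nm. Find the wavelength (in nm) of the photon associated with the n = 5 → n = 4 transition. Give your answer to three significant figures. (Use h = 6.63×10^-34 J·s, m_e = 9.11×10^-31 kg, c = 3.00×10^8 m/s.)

E_1 = h²/(8m_eL²) = 5.077×10^-20 J, so ΔE = (5² − 4²)E_1 = 4.569×10^-19 J.
λ = hc/ΔE = (6.63×10^-34·3.00×10^8)/4.569×10^-19 = 4.35×10^-7 m = 435 nm.

λ = 435 nm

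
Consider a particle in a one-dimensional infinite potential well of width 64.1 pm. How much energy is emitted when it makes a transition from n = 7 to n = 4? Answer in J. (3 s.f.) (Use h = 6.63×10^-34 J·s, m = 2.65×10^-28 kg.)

E_1 = h²/(8mL²) = 5.046×10^-20 J.
|ΔE| = |7² − 4²|·E_1 = 33·5.046×10^-20 J = 1.67×10^-18 J.

|ΔE| = 1.67×10^-18 J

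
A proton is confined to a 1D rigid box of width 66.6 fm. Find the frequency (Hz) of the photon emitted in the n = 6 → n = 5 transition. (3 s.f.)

E_1 = h²/(8m_pL²) = 7.396×10^-15 J and ΔE = (6² − 5²)E_1 = 8.136×10^-14 J.
f = ΔE/h = 8.136×10^-14/6.626×10^-34 = 1.23×10^20 Hz.

f = 1.23×10^20 Hz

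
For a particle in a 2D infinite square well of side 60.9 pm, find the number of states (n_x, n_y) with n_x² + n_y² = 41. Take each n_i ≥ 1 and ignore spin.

The level has n_x² + n_y² = 41. The ordered positive-integer solutions are (4, 5), (5, 4).
That gives 2 states.

degeneracy = 2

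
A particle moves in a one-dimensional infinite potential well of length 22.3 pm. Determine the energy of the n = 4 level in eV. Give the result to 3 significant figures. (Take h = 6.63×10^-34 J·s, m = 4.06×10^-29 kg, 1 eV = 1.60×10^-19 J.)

E_4 = 272 eV

For an infinite well E_n = n²h²/(8mL²), so E_1 = h²/(8mL²) = (6.63×10^-34)²/(8·4.06×10^-29·(2.23×10^-11 m)²) = 2.721×10^-18 J.
Then E_4 = 4²·E_1 = 16·2.721×10^-18 J = 4.354×10^-17 J.
Converting, E_4 = 4.354×10^-17 J / (1.60×10^-19 J/eV) = 272 eV.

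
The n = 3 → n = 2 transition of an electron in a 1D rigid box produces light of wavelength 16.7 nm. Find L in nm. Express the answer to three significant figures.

L = 0.159 nm

The photon carries ΔE = hc/λ = 6.626×10^-34·2.998×10^8/1.67×10^-8 m = 1.190×10^-17 J.
Since ΔE = (3² − 2²)E_1, E_1 = 2.380×10^-18 J, and L = h/√(8m_eE_1) = 1.59×10^-10 m = 0.159 nm.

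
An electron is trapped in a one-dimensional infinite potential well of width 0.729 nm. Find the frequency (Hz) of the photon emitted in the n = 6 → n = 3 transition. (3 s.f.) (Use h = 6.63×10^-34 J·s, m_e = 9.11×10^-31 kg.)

f = 4.62×10^15 Hz

E_1 = h²/(8m_eL²) = 1.135×10^-19 J and ΔE = (6² − 3²)E_1 = 3.064×10^-18 J.
f = ΔE/h = 3.064×10^-18/6.63×10^-34 = 4.62×10^15 Hz.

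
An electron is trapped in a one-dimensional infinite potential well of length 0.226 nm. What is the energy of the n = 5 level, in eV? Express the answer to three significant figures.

E_5 = 184 eV

For an infinite well E_n = n²h²/(8m_eL²), so E_1 = h²/(8m_eL²) = (6.626×10^-34)²/(8·9.109×10^-31·(2.26×10^-10 m)²) = 1.180×10^-18 J.
Then E_5 = 5²·E_1 = 25·1.180×10^-18 J = 2.950×10^-17 J.
Converting, E_5 = 2.950×10^-17 J / (1.602×10^-19 J/eV) = 184 eV.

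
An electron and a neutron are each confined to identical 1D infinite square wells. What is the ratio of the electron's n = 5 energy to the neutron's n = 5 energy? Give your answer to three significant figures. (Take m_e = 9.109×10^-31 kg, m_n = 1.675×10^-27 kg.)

E_n ∝ 1/m at fixed n and L, so the ratio is m_n/m_e = 1.675×10^-27/9.109×10^-31 = 1.84×10^3.

1.84×10^3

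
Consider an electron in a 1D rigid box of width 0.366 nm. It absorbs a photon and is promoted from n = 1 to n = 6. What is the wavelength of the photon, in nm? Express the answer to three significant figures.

λ = 12.6 nm

E_1 = h²/(8m_eL²) = 4.498×10^-19 J, so ΔE = (6² − 1²)E_1 = 1.574×10^-17 J.
λ = hc/ΔE = (6.626×10^-34·2.998×10^8)/1.574×10^-17 = 1.26×10^-8 m = 12.6 nm.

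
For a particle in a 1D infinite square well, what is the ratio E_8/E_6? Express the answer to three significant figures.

1.78

E_n ∝ n², so E_8/E_6 = 8²/6² = 64/36 = 1.78.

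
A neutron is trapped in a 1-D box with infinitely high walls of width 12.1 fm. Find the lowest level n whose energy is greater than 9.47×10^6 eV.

n = 3

E_1 = h²/(8m_nL²) = 2.238×10^-13 J = 1.397×10^6 eV.
Need n² > 9.47×10^6/1.397×10^6 = 6.779, i.e. n > 2.604.
The smallest integer satisfying this is n = 3.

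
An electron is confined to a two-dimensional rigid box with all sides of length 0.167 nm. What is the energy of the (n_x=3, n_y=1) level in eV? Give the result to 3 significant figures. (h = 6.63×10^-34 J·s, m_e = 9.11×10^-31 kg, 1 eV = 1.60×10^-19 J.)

For a 2D rectangular well E = (h²/8m_e)·Σ n_i²/L_i² = (6.63×10^-34)²/(8·9.11×10^-31) · [3²/(0.167 nm)² + 1²/(0.167 nm)²].
Evaluating gives E = 2.163×10^-17 J = 135 eV.

E = 135 eV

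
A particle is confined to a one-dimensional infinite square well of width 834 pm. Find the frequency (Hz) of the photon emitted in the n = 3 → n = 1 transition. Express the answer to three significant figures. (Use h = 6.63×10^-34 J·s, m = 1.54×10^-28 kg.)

E_1 = h²/(8mL²) = 5.130×10^-22 J and ΔE = (3² − 1²)E_1 = 4.104×10^-21 J.
f = ΔE/h = 4.104×10^-21/6.63×10^-34 = 6.19×10^12 Hz.

f = 6.19×10^12 Hz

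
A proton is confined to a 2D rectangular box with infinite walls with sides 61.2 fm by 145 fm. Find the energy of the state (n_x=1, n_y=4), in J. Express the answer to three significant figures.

E = 3.37×10^-14 J

For a 2D rectangular well E = (h²/8m_p)·Σ n_i²/L_i² = (6.626×10^-34)²/(8·1.673×10^-27) · [1²/(61.2 fm)² + 4²/(145 fm)²].
Evaluating gives E = 3.37×10^-14 J.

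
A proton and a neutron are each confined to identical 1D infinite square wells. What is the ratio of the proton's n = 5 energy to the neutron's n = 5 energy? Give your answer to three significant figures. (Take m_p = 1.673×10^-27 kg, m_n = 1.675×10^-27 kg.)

1.00

E_n ∝ 1/m at fixed n and L, so the ratio is m_n/m_p = 1.675×10^-27/1.673×10^-27 = 1.00.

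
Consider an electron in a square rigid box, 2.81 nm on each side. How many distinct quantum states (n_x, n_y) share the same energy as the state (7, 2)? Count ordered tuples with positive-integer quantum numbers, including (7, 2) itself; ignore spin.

degeneracy = 2

The level has n_x² + n_y² = 53. The ordered positive-integer solutions are (2, 7), (7, 2).
That gives 2 states.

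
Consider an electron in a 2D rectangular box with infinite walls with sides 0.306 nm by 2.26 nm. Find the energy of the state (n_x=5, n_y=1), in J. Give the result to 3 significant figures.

For a 2D rectangular well E = (h²/8m_e)·Σ n_i²/L_i² = (6.626×10^-34)²/(8·9.109×10^-31) · [5²/(0.306 nm)² + 1²/(2.26 nm)²].
Evaluating gives E = 1.61×10^-17 J.

E = 1.61×10^-17 J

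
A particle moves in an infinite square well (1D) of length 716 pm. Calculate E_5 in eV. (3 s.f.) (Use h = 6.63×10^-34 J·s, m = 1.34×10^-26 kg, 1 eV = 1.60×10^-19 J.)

For an infinite well E_n = n²h²/(8mL²), so E_1 = h²/(8mL²) = (6.63×10^-34)²/(8·1.34×10^-26·(7.16×10^-10 m)²) = 7.998×10^-24 J.
Then E_5 = 5²·E_1 = 25·7.998×10^-24 J = 2.000×10^-22 J.
Converting, E_5 = 2.000×10^-22 J / (1.60×10^-19 J/eV) = 0.00125 eV.

E_5 = 0.00125 eV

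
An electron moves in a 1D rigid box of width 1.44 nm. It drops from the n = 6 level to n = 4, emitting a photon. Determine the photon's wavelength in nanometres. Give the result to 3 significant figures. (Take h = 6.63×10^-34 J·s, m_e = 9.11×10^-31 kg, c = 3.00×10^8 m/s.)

E_1 = h²/(8m_eL²) = 2.909×10^-20 J, so ΔE = (6² − 4²)E_1 = 5.818×10^-19 J.
λ = hc/ΔE = (6.63×10^-34·3.00×10^8)/5.818×10^-19 = 3.42×10^-7 m = 342 nm.

λ = 342 nm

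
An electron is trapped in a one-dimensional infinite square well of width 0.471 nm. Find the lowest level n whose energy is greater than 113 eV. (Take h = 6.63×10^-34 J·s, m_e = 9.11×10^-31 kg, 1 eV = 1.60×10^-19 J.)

n = 9

E_1 = h²/(8m_eL²) = 2.719×10^-19 J = 1.699 eV.
Need n² > 113/1.699 = 66.51, i.e. n > 8.155.
The smallest integer satisfying this is n = 9.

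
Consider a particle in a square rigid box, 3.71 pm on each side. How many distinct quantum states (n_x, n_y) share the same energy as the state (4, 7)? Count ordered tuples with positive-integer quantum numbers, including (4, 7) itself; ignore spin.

degeneracy = 4

The level has n_x² + n_y² = 65. The ordered positive-integer solutions are (1, 8), (4, 7), (7, 4), (8, 1).
That gives 4 states.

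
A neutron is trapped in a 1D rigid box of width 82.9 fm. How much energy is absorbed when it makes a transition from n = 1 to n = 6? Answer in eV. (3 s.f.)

|ΔE| = 1.04×10^6 eV

E_1 = h²/(8m_nL²) = 4.767×10^-15 J.
|ΔE| = |1² − 6²|·E_1 = 35·4.767×10^-15 J = 1.668×10^-13 J = 1.04×10^6 eV.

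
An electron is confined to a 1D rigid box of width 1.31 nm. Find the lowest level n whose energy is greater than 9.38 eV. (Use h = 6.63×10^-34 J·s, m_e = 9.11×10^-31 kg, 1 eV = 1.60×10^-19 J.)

E_1 = h²/(8m_eL²) = 3.515×10^-20 J = 0.2197 eV.
Need n² > 9.38/0.2197 = 42.69, i.e. n > 6.534.
The smallest integer satisfying this is n = 7.

n = 7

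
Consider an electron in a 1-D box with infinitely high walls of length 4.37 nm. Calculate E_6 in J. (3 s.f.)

E_6 = 1.14×10^-19 J

For an infinite well E_n = n²h²/(8m_eL²), so E_1 = h²/(8m_eL²) = (6.626×10^-34)²/(8·9.109×10^-31·(4.37×10^-9 m)²) = 3.155×10^-21 J.
Then E_6 = 6²·E_1 = 36·3.155×10^-21 J = 1.14×10^-19 J.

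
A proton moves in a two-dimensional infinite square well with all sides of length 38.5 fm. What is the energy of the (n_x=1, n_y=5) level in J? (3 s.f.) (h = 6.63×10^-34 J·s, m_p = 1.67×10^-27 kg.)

For a 2D rectangular well E = (h²/8m_p)·Σ n_i²/L_i² = (6.63×10^-34)²/(8·1.67×10^-27) · [1²/(38.5 fm)² + 5²/(38.5 fm)²].
Evaluating gives E = 5.77×10^-13 J.

E = 5.77×10^-13 J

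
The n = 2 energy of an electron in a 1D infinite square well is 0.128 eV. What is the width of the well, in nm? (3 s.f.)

L = 3.43 nm

From E_n = n²h²/(8m_eL²), L = n·h/√(8m_eE_n).
E_2 = 0.128 eV = 2.051×10^-20 J, so L = 2·6.626×10^-34/√(8·9.109×10^-31·2.051×10^-20) = 3.43×10^-9 m = 3.43 nm.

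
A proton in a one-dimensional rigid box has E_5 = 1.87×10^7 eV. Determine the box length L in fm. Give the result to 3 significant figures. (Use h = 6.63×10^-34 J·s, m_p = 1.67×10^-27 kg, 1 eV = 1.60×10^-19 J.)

L = 16.6 fm

From E_n = n²h²/(8m_pL²), L = n·h/√(8m_pE_n).
E_5 = 1.87×10^7 eV = 2.992×10^-12 J, so L = 5·6.63×10^-34/√(8·1.67×10^-27·2.992×10^-12) = 1.66×10^-14 m = 16.6 fm.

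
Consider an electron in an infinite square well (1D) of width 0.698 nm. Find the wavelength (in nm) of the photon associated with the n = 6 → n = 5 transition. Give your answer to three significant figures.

E_1 = h²/(8m_eL²) = 1.237×10^-19 J, so ΔE = (6² − 5²)E_1 = 1.361×10^-18 J.
λ = hc/ΔE = (6.626×10^-34·2.998×10^8)/1.361×10^-18 = 1.46×10^-7 m = 146 nm.

λ = 146 nm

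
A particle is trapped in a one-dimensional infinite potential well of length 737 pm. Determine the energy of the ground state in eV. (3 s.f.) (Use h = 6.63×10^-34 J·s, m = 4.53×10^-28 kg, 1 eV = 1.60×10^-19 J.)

For an infinite well E_n = n²h²/(8mL²), so E_1 = h²/(8mL²) = (6.63×10^-34)²/(8·4.53×10^-28·(7.37×10^-10 m)²) = 2.233×10^-22 J.
Converting, E_1 = 2.233×10^-22 J / (1.60×10^-19 J/eV) = 0.00140 eV.

E_1 = 0.00140 eV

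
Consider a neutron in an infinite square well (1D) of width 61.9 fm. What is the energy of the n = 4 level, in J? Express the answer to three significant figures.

For an infinite well E_n = n²h²/(8m_nL²), so E_1 = h²/(8m_nL²) = (6.626×10^-34)²/(8·1.675×10^-27·(6.19×10^-14 m)²) = 8.551×10^-15 J.
Then E_4 = 4²·E_1 = 16·8.551×10^-15 J = 1.37×10^-13 J.

E_4 = 1.37×10^-13 J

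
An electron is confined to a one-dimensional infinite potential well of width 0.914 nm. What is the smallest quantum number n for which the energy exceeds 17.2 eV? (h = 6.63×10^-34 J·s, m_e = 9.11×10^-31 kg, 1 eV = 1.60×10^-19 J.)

E_1 = h²/(8m_eL²) = 7.220×10^-20 J = 0.4513 eV.
Need n² > 17.2/0.4513 = 38.11, i.e. n > 6.173.
The smallest integer satisfying this is n = 7.

n = 7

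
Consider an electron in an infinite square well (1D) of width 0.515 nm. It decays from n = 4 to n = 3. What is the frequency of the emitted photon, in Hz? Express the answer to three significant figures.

E_1 = h²/(8m_eL²) = 2.272×10^-19 J and ΔE = (4² − 3²)E_1 = 1.590×10^-18 J.
f = ΔE/h = 1.590×10^-18/6.626×10^-34 = 2.40×10^15 Hz.

f = 2.40×10^15 Hz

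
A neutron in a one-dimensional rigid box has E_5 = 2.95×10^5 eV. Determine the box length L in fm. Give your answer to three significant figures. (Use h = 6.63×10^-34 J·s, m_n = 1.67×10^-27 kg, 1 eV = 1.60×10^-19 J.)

From E_n = n²h²/(8m_nL²), L = n·h/√(8m_nE_n).
E_5 = 2.95×10^5 eV = 4.720×10^-14 J, so L = 5·6.63×10^-34/√(8·1.67×10^-27·4.720×10^-14) = 1.32×10^-13 m = 132 fm.

L = 132 fm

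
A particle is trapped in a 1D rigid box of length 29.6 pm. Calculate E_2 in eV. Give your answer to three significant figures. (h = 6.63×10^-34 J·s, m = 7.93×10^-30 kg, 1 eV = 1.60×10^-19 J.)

E_2 = 198 eV

For an infinite well E_n = n²h²/(8mL²), so E_1 = h²/(8mL²) = (6.63×10^-34)²/(8·7.93×10^-30·(2.96×10^-11 m)²) = 7.908×10^-18 J.
Then E_2 = 2²·E_1 = 4·7.908×10^-18 J = 3.163×10^-17 J.
Converting, E_2 = 3.163×10^-17 J / (1.60×10^-19 J/eV) = 198 eV.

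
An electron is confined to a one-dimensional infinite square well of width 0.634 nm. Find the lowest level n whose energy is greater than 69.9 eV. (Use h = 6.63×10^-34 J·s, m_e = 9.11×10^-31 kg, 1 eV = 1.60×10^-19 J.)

E_1 = h²/(8m_eL²) = 1.501×10^-19 J = 0.9381 eV.
Need n² > 69.9/0.9381 = 74.51, i.e. n > 8.632.
The smallest integer satisfying this is n = 9.

n = 9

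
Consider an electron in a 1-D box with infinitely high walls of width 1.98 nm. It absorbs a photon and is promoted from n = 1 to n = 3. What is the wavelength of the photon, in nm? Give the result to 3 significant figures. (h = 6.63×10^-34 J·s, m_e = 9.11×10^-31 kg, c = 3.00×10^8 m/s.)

λ = 1.62×10^3 nm

E_1 = h²/(8m_eL²) = 1.538×10^-20 J, so ΔE = (3² − 1²)E_1 = 1.230×10^-19 J.
λ = hc/ΔE = (6.63×10^-34·3.00×10^8)/1.230×10^-19 = 1.62×10^-6 m = 1.62×10^3 nm.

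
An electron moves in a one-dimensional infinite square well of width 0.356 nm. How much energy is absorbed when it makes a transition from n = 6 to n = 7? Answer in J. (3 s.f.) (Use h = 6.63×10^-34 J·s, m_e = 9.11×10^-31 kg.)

|ΔE| = 6.19×10^-18 J

E_1 = h²/(8m_eL²) = 4.759×10^-19 J.
|ΔE| = |6² − 7²|·E_1 = 13·4.759×10^-19 J = 6.19×10^-18 J.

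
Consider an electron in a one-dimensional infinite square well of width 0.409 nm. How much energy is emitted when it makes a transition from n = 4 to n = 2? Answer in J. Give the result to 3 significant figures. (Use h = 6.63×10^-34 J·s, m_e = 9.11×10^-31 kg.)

|ΔE| = 4.33×10^-18 J

E_1 = h²/(8m_eL²) = 3.606×10^-19 J.
|ΔE| = |4² − 2²|·E_1 = 12·3.606×10^-19 J = 4.33×10^-18 J.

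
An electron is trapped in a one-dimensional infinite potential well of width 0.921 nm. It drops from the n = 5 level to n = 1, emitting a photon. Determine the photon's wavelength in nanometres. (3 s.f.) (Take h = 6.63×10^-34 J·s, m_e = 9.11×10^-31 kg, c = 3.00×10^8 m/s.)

λ = 117 nm

E_1 = h²/(8m_eL²) = 7.110×10^-20 J, so ΔE = (5² − 1²)E_1 = 1.706×10^-18 J.
λ = hc/ΔE = (6.63×10^-34·3.00×10^8)/1.706×10^-18 = 1.17×10^-7 m = 117 nm.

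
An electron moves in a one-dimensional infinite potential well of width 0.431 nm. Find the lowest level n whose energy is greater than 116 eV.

n = 8

E_1 = h²/(8m_eL²) = 3.243×10^-19 J = 2.024 eV.
Need n² > 116/2.024 = 57.31, i.e. n > 7.570.
The smallest integer satisfying this is n = 8.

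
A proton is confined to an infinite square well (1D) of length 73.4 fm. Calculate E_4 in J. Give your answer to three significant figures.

E_4 = 9.74×10^-14 J

For an infinite well E_n = n²h²/(8m_pL²), so E_1 = h²/(8m_pL²) = (6.626×10^-34)²/(8·1.673×10^-27·(7.34×10^-14 m)²) = 6.089×10^-15 J.
Then E_4 = 4²·E_1 = 16·6.089×10^-15 J = 9.74×10^-14 J.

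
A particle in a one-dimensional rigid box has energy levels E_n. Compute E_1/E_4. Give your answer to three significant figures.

0.0625

E_n ∝ n², so E_1/E_4 = 1²/4² = 1/16 = 0.0625.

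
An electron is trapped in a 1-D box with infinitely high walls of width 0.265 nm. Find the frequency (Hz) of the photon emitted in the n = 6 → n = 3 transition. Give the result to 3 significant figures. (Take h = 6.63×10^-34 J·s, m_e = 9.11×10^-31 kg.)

f = 3.50×10^16 Hz

E_1 = h²/(8m_eL²) = 8.589×10^-19 J and ΔE = (6² − 3²)E_1 = 2.319×10^-17 J.
f = ΔE/h = 2.319×10^-17/6.63×10^-34 = 3.50×10^16 Hz.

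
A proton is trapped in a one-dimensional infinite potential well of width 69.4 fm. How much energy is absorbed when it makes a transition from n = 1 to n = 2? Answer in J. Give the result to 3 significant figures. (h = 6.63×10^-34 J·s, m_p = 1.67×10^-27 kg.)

E_1 = h²/(8m_pL²) = 6.831×10^-15 J.
|ΔE| = |1² − 2²|·E_1 = 3·6.831×10^-15 J = 2.05×10^-14 J.

|ΔE| = 2.05×10^-14 J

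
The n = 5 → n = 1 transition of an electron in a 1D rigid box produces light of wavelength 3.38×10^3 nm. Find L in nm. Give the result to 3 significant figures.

L = 4.96 nm

The photon carries ΔE = hc/λ = 6.626×10^-34·2.998×10^8/3.38×10^-6 m = 5.877×10^-20 J.
Since ΔE = (5² − 1²)E_1, E_1 = 2.449×10^-21 J, and L = h/√(8m_eE_1) = 4.96×10^-9 m = 4.96 nm.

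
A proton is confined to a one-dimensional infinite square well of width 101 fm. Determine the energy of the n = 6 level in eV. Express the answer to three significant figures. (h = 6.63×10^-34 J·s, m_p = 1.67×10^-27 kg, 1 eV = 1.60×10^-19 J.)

E_6 = 7.26×10^5 eV

For an infinite well E_n = n²h²/(8m_pL²), so E_1 = h²/(8m_pL²) = (6.63×10^-34)²/(8·1.67×10^-27·(1.01×10^-13 m)²) = 3.225×10^-15 J.
Then E_6 = 6²·E_1 = 36·3.225×10^-15 J = 1.161×10^-13 J.
Converting, E_6 = 1.161×10^-13 J / (1.60×10^-19 J/eV) = 7.26×10^5 eV.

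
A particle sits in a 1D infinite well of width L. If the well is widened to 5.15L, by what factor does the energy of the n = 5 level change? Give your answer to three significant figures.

0.0377

E_n ∝ 1/L², so the energy scales by 1/5.15² = 0.0377.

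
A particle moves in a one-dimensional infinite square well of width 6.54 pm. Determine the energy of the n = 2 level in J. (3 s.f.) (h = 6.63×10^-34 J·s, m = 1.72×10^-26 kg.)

E_2 = 2.99×10^-19 J

For an infinite well E_n = n²h²/(8mL²), so E_1 = h²/(8mL²) = (6.63×10^-34)²/(8·1.72×10^-26·(6.54×10^-12 m)²) = 7.469×10^-20 J.
Then E_2 = 2²·E_1 = 4·7.469×10^-20 J = 2.99×10^-19 J.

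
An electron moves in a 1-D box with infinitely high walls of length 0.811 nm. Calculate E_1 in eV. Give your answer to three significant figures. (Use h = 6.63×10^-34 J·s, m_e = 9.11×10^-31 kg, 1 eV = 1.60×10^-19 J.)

E_1 = 0.573 eV

For an infinite well E_n = n²h²/(8m_eL²), so E_1 = h²/(8m_eL²) = (6.63×10^-34)²/(8·9.11×10^-31·(8.11×10^-10 m)²) = 9.170×10^-20 J.
Converting, E_1 = 9.170×10^-20 J / (1.60×10^-19 J/eV) = 0.573 eV.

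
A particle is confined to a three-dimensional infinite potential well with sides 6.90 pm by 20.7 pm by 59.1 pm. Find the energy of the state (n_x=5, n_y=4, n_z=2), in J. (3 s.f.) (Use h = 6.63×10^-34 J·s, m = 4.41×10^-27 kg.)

For a 3D rectangular well E = (h²/8m)·Σ n_i²/L_i² = (6.63×10^-34)²/(8·4.41×10^-27) · [5²/(6.90 pm)² + 4²/(20.7 pm)² + 2²/(59.1 pm)²].
Evaluating gives E = 7.02×10^-18 J.

E = 7.02×10^-18 J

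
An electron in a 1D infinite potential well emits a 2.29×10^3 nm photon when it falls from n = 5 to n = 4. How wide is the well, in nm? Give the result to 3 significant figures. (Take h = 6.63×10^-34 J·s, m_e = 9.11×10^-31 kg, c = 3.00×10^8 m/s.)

L = 2.50 nm

The photon carries ΔE = hc/λ = 6.63×10^-34·3.00×10^8/2.29×10^-6 m = 8.686×10^-20 J.
Since ΔE = (5² − 4²)E_1, E_1 = 9.651×10^-21 J, and L = h/√(8m_eE_1) = 2.50×10^-9 m = 2.50 nm.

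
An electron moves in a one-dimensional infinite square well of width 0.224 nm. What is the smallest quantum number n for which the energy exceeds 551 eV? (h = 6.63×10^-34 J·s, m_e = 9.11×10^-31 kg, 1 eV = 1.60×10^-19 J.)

E_1 = h²/(8m_eL²) = 1.202×10^-18 J = 7.513 eV.
Need n² > 551/7.513 = 73.34, i.e. n > 8.564.
The smallest integer satisfying this is n = 9.

n = 9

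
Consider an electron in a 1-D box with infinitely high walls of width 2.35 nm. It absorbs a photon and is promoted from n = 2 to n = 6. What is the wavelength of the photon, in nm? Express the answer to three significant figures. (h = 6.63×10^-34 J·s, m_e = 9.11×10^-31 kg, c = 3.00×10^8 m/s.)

λ = 569 nm

E_1 = h²/(8m_eL²) = 1.092×10^-20 J, so ΔE = (6² − 2²)E_1 = 3.494×10^-19 J.
λ = hc/ΔE = (6.63×10^-34·3.00×10^8)/3.494×10^-19 = 5.69×10^-7 m = 569 nm.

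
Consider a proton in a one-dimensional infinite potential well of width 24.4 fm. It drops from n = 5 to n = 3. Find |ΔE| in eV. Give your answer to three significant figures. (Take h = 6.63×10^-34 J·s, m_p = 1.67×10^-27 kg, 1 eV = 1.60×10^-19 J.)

E_1 = h²/(8m_pL²) = 5.526×10^-14 J.
|ΔE| = |5² − 3²|·E_1 = 16·5.526×10^-14 J = 8.842×10^-13 J = 5.53×10^6 eV.

|ΔE| = 5.53×10^6 eV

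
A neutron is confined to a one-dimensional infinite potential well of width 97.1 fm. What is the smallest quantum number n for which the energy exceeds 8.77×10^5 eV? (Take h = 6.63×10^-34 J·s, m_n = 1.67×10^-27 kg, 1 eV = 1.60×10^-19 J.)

E_1 = h²/(8m_nL²) = 3.490×10^-15 J = 2.181×10^4 eV.
Need n² > 8.77×10^5/2.181×10^4 = 40.21, i.e. n > 6.341.
The smallest integer satisfying this is n = 7.

n = 7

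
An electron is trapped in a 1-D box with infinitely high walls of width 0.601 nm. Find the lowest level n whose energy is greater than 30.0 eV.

E_1 = h²/(8m_eL²) = 1.668×10^-19 J = 1.041 eV.
Need n² > 30.0/1.041 = 28.82, i.e. n > 5.368.
The smallest integer satisfying this is n = 6.

n = 6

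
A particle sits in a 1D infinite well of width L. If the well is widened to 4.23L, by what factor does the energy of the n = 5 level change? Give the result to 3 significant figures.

0.0559

E_n ∝ 1/L², so the energy scales by 1/4.23² = 0.0559.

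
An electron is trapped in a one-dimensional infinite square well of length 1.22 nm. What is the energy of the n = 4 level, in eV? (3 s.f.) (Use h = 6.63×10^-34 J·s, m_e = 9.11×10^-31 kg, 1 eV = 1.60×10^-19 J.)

E_4 = 4.05 eV

For an infinite well E_n = n²h²/(8m_eL²), so E_1 = h²/(8m_eL²) = (6.63×10^-34)²/(8·9.11×10^-31·(1.22×10^-9 m)²) = 4.052×10^-20 J.
Then E_4 = 4²·E_1 = 16·4.052×10^-20 J = 6.483×10^-19 J.
Converting, E_4 = 6.483×10^-19 J / (1.60×10^-19 J/eV) = 4.05 eV.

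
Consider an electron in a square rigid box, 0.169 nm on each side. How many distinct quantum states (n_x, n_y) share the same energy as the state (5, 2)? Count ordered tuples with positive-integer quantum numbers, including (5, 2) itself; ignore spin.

degeneracy = 2

The level has n_x² + n_y² = 29. The ordered positive-integer solutions are (2, 5), (5, 2).
That gives 2 states.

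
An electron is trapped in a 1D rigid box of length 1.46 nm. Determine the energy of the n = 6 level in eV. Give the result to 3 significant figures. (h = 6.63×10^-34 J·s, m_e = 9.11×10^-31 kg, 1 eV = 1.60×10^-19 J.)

E_6 = 6.37 eV

For an infinite well E_n = n²h²/(8m_eL²), so E_1 = h²/(8m_eL²) = (6.63×10^-34)²/(8·9.11×10^-31·(1.46×10^-9 m)²) = 2.830×10^-20 J.
Then E_6 = 6²·E_1 = 36·2.830×10^-20 J = 1.019×10^-18 J.
Converting, E_6 = 1.019×10^-18 J / (1.60×10^-19 J/eV) = 6.37 eV.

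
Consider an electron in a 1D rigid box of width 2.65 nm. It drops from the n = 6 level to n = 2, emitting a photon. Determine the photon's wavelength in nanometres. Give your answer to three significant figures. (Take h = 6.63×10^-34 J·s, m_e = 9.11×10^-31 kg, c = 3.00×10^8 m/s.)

E_1 = h²/(8m_eL²) = 8.589×10^-21 J, so ΔE = (6² − 2²)E_1 = 2.748×10^-19 J.
λ = hc/ΔE = (6.63×10^-34·3.00×10^8)/2.748×10^-19 = 7.24×10^-7 m = 724 nm.

λ = 724 nm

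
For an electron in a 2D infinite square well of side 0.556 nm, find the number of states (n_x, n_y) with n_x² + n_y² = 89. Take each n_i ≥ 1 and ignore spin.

The level has n_x² + n_y² = 89. The ordered positive-integer solutions are (5, 8), (8, 5).
That gives 2 states.

degeneracy = 2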